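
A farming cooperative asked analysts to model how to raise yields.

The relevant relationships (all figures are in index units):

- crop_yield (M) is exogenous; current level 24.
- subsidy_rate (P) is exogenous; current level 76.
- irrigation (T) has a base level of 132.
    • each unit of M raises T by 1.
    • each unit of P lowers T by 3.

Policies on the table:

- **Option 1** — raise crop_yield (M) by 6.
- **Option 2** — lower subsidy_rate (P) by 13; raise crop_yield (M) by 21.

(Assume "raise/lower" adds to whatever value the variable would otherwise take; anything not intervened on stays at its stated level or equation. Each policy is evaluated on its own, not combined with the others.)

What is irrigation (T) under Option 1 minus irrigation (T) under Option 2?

Option 1 (M + 6):
  M = 24 + 6 = 30
  P = 76
  T = 132 + 30 − 3·76 = -66
Option 2 (P − 13, M + 21):
  M = 24 + 21 = 45
  P = 76 − 13 = 63
  T = 132 + 45 − 3·63 = -12
T: -66 − (-12) = -54

-54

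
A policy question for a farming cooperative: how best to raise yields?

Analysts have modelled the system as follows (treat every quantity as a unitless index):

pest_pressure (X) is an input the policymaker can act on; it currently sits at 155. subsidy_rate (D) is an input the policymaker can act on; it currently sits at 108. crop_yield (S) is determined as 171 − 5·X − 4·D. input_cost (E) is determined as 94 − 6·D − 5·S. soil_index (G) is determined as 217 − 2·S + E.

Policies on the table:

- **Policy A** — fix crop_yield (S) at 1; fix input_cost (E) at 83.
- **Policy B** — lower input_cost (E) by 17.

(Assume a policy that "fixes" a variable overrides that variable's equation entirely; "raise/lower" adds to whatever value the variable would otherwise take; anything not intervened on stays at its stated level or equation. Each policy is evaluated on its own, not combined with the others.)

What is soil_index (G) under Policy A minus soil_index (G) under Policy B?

Policy A (S := 1, E := 83):
  X = 155
  D = 108
  S = 1
  E = 83
  G = 217 − 2·1 + 83 = 298
Policy B (E − 17):
  X = 155
  D = 108
  S = 171 − 5·155 − 4·108 = -1036
  E = 94 − 6·108 − 5·(-1036) (−17 from intervention) = 4609
  G = 217 − 2·(-1036) + 4609 = 6898
G: 298 − 6898 = -6600

-6600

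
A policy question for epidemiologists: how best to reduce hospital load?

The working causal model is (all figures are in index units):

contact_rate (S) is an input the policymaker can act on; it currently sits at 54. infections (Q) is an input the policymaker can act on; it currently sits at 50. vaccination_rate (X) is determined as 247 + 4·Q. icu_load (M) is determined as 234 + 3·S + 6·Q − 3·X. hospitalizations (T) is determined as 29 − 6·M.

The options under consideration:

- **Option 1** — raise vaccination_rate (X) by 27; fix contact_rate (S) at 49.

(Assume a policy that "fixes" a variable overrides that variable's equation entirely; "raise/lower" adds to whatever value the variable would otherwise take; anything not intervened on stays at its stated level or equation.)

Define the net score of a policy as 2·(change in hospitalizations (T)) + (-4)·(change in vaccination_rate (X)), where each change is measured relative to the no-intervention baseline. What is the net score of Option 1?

1044

Baseline:
  S = 54
  Q = 50
  X = 247 + 4·50 = 447
  M = 234 + 3·54 + 6·50 − 3·447 = -645
  T = 29 − 6·(-645) = 3899
Option 1 (X + 27, S := 49):
  S = 49
  Q = 50
  X = 247 + 4·50 (+27 from intervention) = 474
  M = 234 + 3·49 + 6·50 − 3·474 = -741
  T = 29 − 6·(-741) = 4475
ΔT = 4475 − 3899 = 576; ΔX = 474 − 447 = 27
Score = 2·576 + (-4)·27 = 1044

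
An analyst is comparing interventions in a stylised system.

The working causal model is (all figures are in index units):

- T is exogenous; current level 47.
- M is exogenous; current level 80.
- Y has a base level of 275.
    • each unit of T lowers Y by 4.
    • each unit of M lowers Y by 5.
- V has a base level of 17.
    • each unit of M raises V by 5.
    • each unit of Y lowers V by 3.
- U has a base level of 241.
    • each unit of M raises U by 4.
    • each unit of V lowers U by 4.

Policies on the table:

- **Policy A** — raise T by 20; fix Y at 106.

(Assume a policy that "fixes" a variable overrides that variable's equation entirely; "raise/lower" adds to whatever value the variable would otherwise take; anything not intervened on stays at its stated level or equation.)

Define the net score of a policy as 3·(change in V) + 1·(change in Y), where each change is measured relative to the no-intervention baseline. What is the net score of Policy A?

Baseline:
  T = 47
  M = 80
  Y = 275 − 4·47 − 5·80 = -313
  V = 17 + 5·80 − 3·(-313) = 1356
Policy A (T + 20, Y := 106):
  T = 47 + 20 = 67
  M = 80
  Y = 106
  V = 17 + 5·80 − 3·106 = 99
ΔV = 99 − 1356 = -1257; ΔY = 106 − (-313) = 419
Score = 3·(-1257) + 1·419 = -3352

-3352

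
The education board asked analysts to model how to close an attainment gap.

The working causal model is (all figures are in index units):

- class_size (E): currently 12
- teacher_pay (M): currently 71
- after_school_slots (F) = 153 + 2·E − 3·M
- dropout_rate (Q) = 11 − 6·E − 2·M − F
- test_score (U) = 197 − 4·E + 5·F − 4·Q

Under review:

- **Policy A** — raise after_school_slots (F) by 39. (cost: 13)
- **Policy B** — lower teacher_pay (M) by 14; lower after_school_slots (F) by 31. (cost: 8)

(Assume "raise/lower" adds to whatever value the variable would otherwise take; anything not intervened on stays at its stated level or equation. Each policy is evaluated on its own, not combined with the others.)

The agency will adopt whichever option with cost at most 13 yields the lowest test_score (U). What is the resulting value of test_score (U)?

Policy A (F + 39):
  E = 12
  M = 71
  F = 153 + 2·12 − 3·71 (+39 from intervention) = 3
  Q = 11 − 6·12 − 2·71 − 3 = -206
  U = 197 − 4·12 + 5·3 − 4·(-206) = 988
Policy B (M − 14, F − 31):
  E = 12
  M = 71 − 14 = 57
  F = 153 + 2·12 − 3·57 (−31 from intervention) = -25
  Q = 11 − 6·12 − 2·57 − (-25) = -150
  U = 197 − 4·12 + 5·(-25) − 4·(-150) = 624
Comparing — Policy A: U=988, Policy B: U=624. Lowest is 624 (Policy B).

624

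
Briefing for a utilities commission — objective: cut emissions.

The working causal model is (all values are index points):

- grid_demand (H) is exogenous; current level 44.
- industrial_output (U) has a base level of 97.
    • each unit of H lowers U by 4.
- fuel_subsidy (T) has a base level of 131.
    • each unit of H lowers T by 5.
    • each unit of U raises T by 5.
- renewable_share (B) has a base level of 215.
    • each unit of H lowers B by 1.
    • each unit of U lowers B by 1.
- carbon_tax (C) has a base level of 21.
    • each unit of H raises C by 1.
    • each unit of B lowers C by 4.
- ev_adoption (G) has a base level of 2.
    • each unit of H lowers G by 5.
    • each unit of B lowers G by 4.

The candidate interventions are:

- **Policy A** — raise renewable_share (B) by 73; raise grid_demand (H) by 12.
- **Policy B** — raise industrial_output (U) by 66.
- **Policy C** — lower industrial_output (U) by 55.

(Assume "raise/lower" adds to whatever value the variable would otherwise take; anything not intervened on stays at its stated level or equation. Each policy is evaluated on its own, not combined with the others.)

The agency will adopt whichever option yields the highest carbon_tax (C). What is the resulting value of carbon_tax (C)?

Policy A (B + 73, H + 12):
  H = 44 + 12 = 56
  U = 97 − 4·56 = -127
  B = 215 − 56 − (-127) (+73 from intervention) = 359
  C = 21 + 56 − 4·359 = -1359
Policy B (U + 66):
  H = 44
  U = 97 − 4·44 (+66 from intervention) = -13
  B = 215 − 44 − (-13) = 184
  C = 21 + 44 − 4·184 = -671
Policy C (U − 55):
  H = 44
  U = 97 − 4·44 (−55 from intervention) = -134
  B = 215 − 44 − (-134) = 305
  C = 21 + 44 − 4·305 = -1155
Comparing — Policy A: C=-1359, Policy B: C=-671, Policy C: C=-1155. Highest is -671 (Policy B).

-671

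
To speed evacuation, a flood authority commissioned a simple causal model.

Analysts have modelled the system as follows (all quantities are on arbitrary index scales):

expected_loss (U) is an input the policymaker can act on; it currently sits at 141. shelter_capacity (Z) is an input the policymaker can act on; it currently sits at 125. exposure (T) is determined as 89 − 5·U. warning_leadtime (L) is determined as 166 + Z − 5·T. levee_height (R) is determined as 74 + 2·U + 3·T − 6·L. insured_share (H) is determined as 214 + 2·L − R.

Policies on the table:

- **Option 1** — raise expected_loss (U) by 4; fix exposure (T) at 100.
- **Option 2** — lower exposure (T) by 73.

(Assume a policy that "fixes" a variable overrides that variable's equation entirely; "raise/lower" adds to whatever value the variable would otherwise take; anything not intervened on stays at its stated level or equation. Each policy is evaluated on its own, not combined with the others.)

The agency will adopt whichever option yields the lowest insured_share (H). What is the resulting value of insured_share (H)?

Option 1 (U + 4, T := 100):
  U = 141 + 4 = 145
  Z = 125
  T = 100
  L = 166 + 125 − 5·100 = -209
  R = 74 + 2·145 + 3·100 − 6·(-209) = 1918
  H = 214 + 2·(-209) − 1918 = -2122
Option 2 (T − 73):
  U = 141
  Z = 125
  T = 89 − 5·141 (−73 from intervention) = -689
  L = 166 + 125 − 5·(-689) = 3736
  R = 74 + 2·141 + 3·(-689) − 6·3736 = -24127
  H = 214 + 2·3736 − (-24127) = 31813
Comparing — Option 1: H=-2122, Option 2: H=31813. Lowest is -2122 (Option 1).

-2122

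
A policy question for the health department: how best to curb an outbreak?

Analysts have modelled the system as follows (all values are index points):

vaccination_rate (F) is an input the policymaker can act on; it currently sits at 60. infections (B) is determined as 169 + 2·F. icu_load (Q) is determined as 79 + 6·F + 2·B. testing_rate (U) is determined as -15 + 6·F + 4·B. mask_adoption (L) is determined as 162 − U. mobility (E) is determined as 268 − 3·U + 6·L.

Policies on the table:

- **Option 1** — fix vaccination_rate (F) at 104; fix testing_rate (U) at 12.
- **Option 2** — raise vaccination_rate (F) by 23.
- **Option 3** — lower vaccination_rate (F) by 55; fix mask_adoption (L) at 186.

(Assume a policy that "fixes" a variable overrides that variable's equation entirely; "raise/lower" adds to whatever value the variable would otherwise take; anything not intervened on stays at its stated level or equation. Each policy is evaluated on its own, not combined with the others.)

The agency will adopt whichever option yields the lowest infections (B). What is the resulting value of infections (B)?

Option 1 (F := 104, U := 12):
  F = 104
  B = 169 + 2·104 = 377
Option 2 (F + 23):
  F = 60 + 23 = 83
  B = 169 + 2·83 = 335
Option 3 (F − 55, L := 186):
  F = 60 − 55 = 5
  B = 169 + 2·5 = 179
Comparing — Option 1: B=377, Option 2: B=335, Option 3: B=179. Lowest is 179 (Option 3).

179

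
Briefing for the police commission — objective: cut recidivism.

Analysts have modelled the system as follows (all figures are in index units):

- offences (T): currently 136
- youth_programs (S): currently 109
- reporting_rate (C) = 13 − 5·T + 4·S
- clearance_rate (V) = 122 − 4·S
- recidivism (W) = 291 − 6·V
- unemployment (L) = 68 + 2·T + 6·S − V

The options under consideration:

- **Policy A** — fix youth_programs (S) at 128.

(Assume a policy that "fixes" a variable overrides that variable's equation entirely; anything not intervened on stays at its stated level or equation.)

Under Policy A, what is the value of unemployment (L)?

Policy A (S := 128):
  T = 136
  S = 128
  V = 122 − 4·128 = -390
  L = 68 + 2·136 + 6·128 − (-390) = 1498

1498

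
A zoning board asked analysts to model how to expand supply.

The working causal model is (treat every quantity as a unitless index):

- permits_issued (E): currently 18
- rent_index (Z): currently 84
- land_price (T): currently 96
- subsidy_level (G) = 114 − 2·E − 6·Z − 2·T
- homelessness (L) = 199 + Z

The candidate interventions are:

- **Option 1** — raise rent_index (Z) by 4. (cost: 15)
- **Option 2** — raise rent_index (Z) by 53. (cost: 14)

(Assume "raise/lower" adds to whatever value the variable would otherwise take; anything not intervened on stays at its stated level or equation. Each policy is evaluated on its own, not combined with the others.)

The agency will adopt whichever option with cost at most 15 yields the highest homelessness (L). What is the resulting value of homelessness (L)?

336

Option 1 (Z + 4):
  Z = 84 + 4 = 88
  L = 199 + 88 = 287
Option 2 (Z + 53):
  Z = 84 + 53 = 137
  L = 199 + 137 = 336
Comparing — Option 1: L=287, Option 2: L=336. Highest is 336 (Option 2).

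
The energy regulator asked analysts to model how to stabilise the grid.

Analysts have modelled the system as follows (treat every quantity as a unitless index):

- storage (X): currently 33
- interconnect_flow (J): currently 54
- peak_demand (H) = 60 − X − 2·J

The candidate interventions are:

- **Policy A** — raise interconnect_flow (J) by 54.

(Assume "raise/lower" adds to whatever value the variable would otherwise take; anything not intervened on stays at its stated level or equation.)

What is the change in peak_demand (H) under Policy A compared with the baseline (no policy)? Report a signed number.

Baseline:
  X = 33
  J = 54
  H = 60 − 33 − 2·54 = -81
Policy A (J + 54):
  X = 33
  J = 54 + 54 = 108
  H = 60 − 33 − 2·108 = -189
Change in H: -189 − (-81) = -108

-108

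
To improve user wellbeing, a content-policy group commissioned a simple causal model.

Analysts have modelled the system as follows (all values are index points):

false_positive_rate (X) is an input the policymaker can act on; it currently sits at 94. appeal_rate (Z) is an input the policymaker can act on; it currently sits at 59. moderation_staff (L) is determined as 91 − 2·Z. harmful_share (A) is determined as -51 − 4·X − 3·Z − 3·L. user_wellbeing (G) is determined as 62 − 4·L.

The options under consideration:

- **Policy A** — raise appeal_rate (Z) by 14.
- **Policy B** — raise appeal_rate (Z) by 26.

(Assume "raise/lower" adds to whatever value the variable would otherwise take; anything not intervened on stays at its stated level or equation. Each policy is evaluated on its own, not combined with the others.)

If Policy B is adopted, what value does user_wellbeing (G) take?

378

Policy B (Z + 26):
  Z = 59 + 26 = 85
  L = 91 − 2·85 = -79
  G = 62 − 4·(-79) = 378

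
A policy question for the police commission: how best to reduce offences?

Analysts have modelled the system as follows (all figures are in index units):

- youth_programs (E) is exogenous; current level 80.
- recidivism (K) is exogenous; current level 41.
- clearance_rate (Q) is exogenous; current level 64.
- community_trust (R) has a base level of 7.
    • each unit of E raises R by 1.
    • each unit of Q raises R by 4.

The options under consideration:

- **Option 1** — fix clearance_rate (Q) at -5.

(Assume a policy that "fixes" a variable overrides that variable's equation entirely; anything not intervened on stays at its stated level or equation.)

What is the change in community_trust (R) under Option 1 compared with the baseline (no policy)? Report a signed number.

-276

Baseline:
  E = 80
  Q = 64
  R = 7 + 80 + 4·64 = 343
Option 1 (Q := -5):
  E = 80
  Q = -5
  R = 7 + 80 + 4·(-5) = 67
Change in R: 67 − 343 = -276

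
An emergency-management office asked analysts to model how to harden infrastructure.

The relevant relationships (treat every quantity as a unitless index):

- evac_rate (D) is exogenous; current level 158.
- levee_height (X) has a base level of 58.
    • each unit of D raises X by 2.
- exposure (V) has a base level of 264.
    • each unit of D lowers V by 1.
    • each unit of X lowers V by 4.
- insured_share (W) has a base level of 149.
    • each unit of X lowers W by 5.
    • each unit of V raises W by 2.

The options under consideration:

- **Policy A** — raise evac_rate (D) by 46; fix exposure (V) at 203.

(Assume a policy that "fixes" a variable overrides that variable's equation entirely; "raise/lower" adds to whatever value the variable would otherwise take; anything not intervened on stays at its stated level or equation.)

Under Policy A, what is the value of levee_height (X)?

Policy A (D + 46, V := 203):
  D = 158 + 46 = 204
  X = 58 + 2·204 = 466

466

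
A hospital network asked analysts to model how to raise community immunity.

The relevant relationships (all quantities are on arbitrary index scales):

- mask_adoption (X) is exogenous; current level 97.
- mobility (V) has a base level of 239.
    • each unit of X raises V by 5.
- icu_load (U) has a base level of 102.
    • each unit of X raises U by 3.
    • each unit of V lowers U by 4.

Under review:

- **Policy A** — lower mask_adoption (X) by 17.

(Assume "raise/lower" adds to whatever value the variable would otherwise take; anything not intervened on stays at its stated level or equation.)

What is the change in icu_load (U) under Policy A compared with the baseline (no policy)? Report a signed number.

289

Baseline:
  X = 97
  V = 239 + 5·97 = 724
  U = 102 + 3·97 − 4·724 = -2503
Policy A (X − 17):
  X = 97 − 17 = 80
  V = 239 + 5·80 = 639
  U = 102 + 3·80 − 4·639 = -2214
Change in U: -2214 − (-2503) = 289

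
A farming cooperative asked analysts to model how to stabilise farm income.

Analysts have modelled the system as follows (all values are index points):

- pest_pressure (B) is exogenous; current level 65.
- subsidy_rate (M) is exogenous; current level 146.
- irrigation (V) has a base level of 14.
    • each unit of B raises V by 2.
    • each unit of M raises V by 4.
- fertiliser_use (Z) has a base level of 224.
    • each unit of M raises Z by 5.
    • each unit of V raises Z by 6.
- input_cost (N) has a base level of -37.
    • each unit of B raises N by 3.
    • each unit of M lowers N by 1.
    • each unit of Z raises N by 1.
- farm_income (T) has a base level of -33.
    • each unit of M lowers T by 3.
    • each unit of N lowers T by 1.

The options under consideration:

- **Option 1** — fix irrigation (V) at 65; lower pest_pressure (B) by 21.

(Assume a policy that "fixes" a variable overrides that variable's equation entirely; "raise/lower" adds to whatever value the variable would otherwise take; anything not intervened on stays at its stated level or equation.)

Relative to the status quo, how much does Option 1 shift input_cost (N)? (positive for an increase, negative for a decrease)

Baseline:
  B = 65
  M = 146
  V = 14 + 2·65 + 4·146 = 728
  Z = 224 + 5·146 + 6·728 = 5322
  N = -37 + 3·65 − 146 + 5322 = 5334
Option 1 (V := 65, B − 21):
  B = 65 − 21 = 44
  M = 146
  V = 65
  Z = 224 + 5·146 + 6·65 = 1344
  N = -37 + 3·44 − 146 + 1344 = 1293
Change in N: 1293 − 5334 = -4041

-4041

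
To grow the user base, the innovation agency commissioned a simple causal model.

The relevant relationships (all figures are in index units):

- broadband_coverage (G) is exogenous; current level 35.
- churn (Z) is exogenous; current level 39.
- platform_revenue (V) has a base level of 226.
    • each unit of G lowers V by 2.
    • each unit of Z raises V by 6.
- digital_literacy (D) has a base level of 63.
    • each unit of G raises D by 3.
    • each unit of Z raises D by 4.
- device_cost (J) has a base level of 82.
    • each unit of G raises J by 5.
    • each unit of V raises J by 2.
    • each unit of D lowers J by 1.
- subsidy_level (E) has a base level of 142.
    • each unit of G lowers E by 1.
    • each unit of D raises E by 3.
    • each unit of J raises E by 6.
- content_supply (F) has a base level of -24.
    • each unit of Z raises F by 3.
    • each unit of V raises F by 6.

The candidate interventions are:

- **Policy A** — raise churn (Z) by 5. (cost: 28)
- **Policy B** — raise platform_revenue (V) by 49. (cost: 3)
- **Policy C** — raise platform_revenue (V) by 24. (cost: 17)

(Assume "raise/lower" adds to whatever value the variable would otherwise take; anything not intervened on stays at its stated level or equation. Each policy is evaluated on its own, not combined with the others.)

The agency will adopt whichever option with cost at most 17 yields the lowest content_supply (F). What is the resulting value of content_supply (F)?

2577

Policy B (V + 49):
  G = 35
  Z = 39
  V = 226 − 2·35 + 6·39 (+49 from intervention) = 439
  F = -24 + 3·39 + 6·439 = 2727
Policy C (V + 24):
  G = 35
  Z = 39
  V = 226 − 2·35 + 6·39 (+24 from intervention) = 414
  F = -24 + 3·39 + 6·414 = 2577
Comparing — Policy B: F=2727, Policy C: F=2577. Lowest is 2577 (Policy C).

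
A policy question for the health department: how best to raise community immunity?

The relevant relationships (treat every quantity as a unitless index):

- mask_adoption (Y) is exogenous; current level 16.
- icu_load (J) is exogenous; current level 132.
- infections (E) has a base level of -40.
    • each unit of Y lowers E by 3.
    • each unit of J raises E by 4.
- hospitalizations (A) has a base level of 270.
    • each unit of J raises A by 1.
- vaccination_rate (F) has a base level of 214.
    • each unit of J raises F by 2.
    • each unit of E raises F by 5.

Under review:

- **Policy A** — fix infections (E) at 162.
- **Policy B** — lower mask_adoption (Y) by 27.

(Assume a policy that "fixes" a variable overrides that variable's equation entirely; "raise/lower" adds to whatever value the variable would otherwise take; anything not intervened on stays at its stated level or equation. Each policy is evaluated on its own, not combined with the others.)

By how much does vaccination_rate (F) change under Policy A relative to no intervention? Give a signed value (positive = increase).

-1390

Baseline:
  Y = 16
  J = 132
  E = -40 − 3·16 + 4·132 = 440
  F = 214 + 2·132 + 5·440 = 2678
Policy A (E := 162):
  Y = 16
  J = 132
  E = 162
  F = 214 + 2·132 + 5·162 = 1288
Change in F: 1288 − 2678 = -1390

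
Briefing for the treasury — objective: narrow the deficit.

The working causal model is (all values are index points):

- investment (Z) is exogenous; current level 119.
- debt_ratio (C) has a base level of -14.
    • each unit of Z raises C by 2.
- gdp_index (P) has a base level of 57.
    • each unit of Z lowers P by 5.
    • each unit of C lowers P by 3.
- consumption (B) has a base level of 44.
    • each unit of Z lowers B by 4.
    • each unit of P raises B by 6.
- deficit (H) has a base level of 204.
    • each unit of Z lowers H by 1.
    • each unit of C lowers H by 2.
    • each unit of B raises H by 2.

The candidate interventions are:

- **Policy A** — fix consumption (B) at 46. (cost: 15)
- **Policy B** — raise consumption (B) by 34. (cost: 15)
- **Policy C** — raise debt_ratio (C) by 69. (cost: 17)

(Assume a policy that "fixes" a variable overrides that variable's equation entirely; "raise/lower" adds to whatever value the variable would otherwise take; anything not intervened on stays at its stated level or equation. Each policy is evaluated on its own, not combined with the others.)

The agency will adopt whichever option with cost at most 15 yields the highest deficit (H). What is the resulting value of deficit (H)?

-271

Policy A (B := 46):
  Z = 119
  C = -14 + 2·119 = 224
  P = 57 − 5·119 − 3·224 = -1210
  B = 46
  H = 204 − 119 − 2·224 + 2·46 = -271
Policy B (B + 34):
  Z = 119
  C = -14 + 2·119 = 224
  P = 57 − 5·119 − 3·224 = -1210
  B = 44 − 4·119 + 6·(-1210) (+34 from intervention) = -7658
  H = 204 − 119 − 2·224 + 2·(-7658) = -15679
Comparing — Policy A: H=-271, Policy B: H=-15679. Highest is -271 (Policy A).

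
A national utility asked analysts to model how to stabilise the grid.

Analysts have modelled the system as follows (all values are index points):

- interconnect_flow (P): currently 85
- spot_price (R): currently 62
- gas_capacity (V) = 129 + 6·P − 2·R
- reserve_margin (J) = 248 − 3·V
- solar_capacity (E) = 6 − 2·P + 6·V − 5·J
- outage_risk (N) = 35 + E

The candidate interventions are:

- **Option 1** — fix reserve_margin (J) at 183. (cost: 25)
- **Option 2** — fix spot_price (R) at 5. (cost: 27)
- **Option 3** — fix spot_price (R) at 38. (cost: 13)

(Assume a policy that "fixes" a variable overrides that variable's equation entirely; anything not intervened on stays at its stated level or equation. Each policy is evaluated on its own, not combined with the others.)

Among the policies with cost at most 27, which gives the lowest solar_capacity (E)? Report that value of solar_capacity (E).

Option 1 (J := 183):
  P = 85
  R = 62
  V = 129 + 6·85 − 2·62 = 515
  J = 183
  E = 6 − 2·85 + 6·515 − 5·183 = 2011
Option 2 (R := 5):
  P = 85
  R = 5
  V = 129 + 6·85 − 2·5 = 629
  J = 248 − 3·629 = -1639
  E = 6 − 2·85 + 6·629 − 5·(-1639) = 11805
Option 3 (R := 38):
  P = 85
  R = 38
  V = 129 + 6·85 − 2·38 = 563
  J = 248 − 3·563 = -1441
  E = 6 − 2·85 + 6·563 − 5·(-1441) = 10419
Comparing — Option 1: E=2011, Option 2: E=11805, Option 3: E=10419. Lowest is 2011 (Option 1).

2011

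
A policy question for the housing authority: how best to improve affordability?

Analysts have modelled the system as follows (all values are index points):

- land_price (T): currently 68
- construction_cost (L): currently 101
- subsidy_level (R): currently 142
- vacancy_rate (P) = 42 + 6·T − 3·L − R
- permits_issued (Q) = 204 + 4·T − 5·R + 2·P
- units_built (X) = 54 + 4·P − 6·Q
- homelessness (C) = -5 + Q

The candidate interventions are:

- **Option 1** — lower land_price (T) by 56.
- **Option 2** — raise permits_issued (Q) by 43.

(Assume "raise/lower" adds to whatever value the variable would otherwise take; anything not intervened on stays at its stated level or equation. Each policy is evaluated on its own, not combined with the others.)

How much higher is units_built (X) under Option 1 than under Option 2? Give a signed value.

Option 1 (T − 56):
  T = 68 − 56 = 12
  L = 101
  R = 142
  P = 42 + 6·12 − 3·101 − 142 = -331
  Q = 204 + 4·12 − 5·142 + 2·(-331) = -1120
  X = 54 + 4·(-331) − 6·(-1120) = 5450
Option 2 (Q + 43):
  T = 68
  L = 101
  R = 142
  P = 42 + 6·68 − 3·101 − 142 = 5
  Q = 204 + 4·68 − 5·142 + 2·5 (+43 from intervention) = -181
  X = 54 + 4·5 − 6·(-181) = 1160
X: 5450 − 1160 = 4290

4290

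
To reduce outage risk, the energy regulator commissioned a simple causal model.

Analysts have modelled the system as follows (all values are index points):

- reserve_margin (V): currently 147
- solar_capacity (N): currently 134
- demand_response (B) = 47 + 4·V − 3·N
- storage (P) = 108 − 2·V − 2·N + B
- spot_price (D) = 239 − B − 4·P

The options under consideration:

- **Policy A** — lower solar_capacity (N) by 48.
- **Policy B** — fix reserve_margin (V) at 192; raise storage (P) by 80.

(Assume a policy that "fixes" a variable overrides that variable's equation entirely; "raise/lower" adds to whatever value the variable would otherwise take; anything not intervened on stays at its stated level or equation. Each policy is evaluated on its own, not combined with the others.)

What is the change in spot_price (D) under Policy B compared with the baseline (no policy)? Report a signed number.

-860

Baseline:
  V = 147
  N = 134
  B = 47 + 4·147 − 3·134 = 233
  P = 108 − 2·147 − 2·134 + 233 = -221
  D = 239 − 233 − 4·(-221) = 890
Policy B (V := 192, P + 80):
  V = 192
  N = 134
  B = 47 + 4·192 − 3·134 = 413
  P = 108 − 2·192 − 2·134 + 413 (+80 from intervention) = -51
  D = 239 − 413 − 4·(-51) = 30
Change in D: 30 − 890 = -860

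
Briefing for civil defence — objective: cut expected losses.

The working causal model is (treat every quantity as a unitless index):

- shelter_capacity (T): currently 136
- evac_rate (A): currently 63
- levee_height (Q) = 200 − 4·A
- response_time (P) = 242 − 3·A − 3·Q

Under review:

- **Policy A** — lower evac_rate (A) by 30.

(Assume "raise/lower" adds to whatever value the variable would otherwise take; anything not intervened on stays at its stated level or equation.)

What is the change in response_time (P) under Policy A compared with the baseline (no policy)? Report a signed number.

-270

Baseline:
  A = 63
  Q = 200 − 4·63 = -52
  P = 242 − 3·63 − 3·(-52) = 209
Policy A (A − 30):
  A = 63 − 30 = 33
  Q = 200 − 4·33 = 68
  P = 242 − 3·33 − 3·68 = -61
Change in P: -61 − 209 = -270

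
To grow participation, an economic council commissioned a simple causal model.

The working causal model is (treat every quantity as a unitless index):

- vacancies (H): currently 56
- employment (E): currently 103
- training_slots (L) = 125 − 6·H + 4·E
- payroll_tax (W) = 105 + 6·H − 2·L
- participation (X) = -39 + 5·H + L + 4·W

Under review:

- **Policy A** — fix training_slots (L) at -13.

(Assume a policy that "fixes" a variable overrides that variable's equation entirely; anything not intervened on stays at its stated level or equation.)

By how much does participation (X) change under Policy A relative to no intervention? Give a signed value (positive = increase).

1498

Baseline:
  H = 56
  E = 103
  L = 125 − 6·56 + 4·103 = 201
  W = 105 + 6·56 − 2·201 = 39
  X = -39 + 5·56 + 201 + 4·39 = 598
Policy A (L := -13):
  H = 56
  E = 103
  L = -13
  W = 105 + 6·56 − 2·(-13) = 467
  X = -39 + 5·56 + (-13) + 4·467 = 2096
Change in X: 2096 − 598 = 1498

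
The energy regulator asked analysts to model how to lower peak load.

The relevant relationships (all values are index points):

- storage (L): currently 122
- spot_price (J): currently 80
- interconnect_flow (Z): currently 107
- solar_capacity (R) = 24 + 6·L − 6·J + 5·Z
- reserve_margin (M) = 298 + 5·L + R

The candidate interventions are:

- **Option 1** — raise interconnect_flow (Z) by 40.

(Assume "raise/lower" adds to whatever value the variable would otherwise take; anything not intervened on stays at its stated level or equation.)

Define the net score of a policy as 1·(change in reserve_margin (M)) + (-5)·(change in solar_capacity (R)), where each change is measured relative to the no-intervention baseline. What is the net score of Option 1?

-800

Baseline:
  L = 122
  J = 80
  Z = 107
  R = 24 + 6·122 − 6·80 + 5·107 = 811
  M = 298 + 5·122 + 811 = 1719
Option 1 (Z + 40):
  L = 122
  J = 80
  Z = 107 + 40 = 147
  R = 24 + 6·122 − 6·80 + 5·147 = 1011
  M = 298 + 5·122 + 1011 = 1919
ΔM = 1919 − 1719 = 200; ΔR = 1011 − 811 = 200
Score = 1·200 + (-5)·200 = -800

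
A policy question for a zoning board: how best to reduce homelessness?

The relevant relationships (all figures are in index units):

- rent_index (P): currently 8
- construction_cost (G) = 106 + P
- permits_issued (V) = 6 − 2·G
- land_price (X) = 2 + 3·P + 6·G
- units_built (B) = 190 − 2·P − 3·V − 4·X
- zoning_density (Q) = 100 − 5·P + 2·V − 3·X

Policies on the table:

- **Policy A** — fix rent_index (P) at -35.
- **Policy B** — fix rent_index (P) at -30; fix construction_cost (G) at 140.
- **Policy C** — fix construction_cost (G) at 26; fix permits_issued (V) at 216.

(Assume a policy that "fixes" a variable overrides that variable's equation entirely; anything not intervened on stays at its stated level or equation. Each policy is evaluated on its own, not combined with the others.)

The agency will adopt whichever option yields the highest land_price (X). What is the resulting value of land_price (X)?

Policy A (P := -35):
  P = -35
  G = 106 + (-35) = 71
  X = 2 + 3·(-35) + 6·71 = 323
Policy B (P := -30, G := 140):
  P = -30
  G = 140
  X = 2 + 3·(-30) + 6·140 = 752
Policy C (G := 26, V := 216):
  P = 8
  G = 26
  X = 2 + 3·8 + 6·26 = 182
Comparing — Policy A: X=323, Policy B: X=752, Policy C: X=182. Highest is 752 (Policy B).

752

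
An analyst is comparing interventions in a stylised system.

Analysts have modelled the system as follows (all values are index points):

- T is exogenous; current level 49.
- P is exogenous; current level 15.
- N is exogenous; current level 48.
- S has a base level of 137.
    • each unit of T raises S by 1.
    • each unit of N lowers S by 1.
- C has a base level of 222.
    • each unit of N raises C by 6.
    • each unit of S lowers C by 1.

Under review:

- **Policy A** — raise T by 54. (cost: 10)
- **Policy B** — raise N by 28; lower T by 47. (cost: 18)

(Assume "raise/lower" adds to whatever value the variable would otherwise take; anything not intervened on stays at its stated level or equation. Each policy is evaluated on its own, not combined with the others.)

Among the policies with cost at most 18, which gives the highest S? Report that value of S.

192

Policy A (T + 54):
  T = 49 + 54 = 103
  N = 48
  S = 137 + 103 − 48 = 192
Policy B (N + 28, T − 47):
  T = 49 − 47 = 2
  N = 48 + 28 = 76
  S = 137 + 2 − 76 = 63
Comparing — Policy A: S=192, Policy B: S=63. Highest is 192 (Policy A).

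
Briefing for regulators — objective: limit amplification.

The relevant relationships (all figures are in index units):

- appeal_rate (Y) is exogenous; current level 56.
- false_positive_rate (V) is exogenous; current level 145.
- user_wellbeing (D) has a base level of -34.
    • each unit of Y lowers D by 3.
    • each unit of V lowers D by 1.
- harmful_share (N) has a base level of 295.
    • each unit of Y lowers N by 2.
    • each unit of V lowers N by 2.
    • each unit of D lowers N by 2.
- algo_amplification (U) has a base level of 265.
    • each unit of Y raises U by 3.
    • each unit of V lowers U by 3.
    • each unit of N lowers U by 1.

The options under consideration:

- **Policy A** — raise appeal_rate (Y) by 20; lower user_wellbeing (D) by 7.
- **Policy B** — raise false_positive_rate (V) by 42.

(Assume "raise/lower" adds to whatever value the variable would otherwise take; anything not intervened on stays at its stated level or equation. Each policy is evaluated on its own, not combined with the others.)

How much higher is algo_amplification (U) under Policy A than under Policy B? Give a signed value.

Policy A (Y + 20, D − 7):
  Y = 56 + 20 = 76
  V = 145
  D = -34 − 3·76 − 145 (−7 from intervention) = -414
  N = 295 − 2·76 − 2·145 − 2·(-414) = 681
  U = 265 + 3·76 − 3·145 − 681 = -623
Policy B (V + 42):
  Y = 56
  V = 145 + 42 = 187
  D = -34 − 3·56 − 187 = -389
  N = 295 − 2·56 − 2·187 − 2·(-389) = 587
  U = 265 + 3·56 − 3·187 − 587 = -715
U: -623 − (-715) = 92

92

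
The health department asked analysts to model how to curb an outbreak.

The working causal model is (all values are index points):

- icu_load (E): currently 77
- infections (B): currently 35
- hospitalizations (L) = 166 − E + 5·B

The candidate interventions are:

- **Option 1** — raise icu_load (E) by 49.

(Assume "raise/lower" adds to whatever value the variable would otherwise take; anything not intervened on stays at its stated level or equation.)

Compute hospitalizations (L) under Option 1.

215

Option 1 (E + 49):
  E = 77 + 49 = 126
  B = 35
  L = 166 − 126 + 5·35 = 215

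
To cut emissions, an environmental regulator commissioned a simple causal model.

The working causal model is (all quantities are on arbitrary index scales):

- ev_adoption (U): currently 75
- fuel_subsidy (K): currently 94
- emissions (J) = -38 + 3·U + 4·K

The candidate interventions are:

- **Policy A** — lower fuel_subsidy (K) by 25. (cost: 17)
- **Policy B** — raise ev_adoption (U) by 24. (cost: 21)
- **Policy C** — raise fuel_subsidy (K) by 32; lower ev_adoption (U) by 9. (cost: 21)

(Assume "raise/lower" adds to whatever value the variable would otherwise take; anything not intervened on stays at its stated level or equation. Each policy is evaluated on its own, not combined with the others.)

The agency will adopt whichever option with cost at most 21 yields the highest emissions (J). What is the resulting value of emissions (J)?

664

Policy A (K − 25):
  U = 75
  K = 94 − 25 = 69
  J = -38 + 3·75 + 4·69 = 463
Policy B (U + 24):
  U = 75 + 24 = 99
  K = 94
  J = -38 + 3·99 + 4·94 = 635
Policy C (K + 32, U − 9):
  U = 75 − 9 = 66
  K = 94 + 32 = 126
  J = -38 + 3·66 + 4·126 = 664
Comparing — Policy A: J=463, Policy B: J=635, Policy C: J=664. Highest is 664 (Policy C).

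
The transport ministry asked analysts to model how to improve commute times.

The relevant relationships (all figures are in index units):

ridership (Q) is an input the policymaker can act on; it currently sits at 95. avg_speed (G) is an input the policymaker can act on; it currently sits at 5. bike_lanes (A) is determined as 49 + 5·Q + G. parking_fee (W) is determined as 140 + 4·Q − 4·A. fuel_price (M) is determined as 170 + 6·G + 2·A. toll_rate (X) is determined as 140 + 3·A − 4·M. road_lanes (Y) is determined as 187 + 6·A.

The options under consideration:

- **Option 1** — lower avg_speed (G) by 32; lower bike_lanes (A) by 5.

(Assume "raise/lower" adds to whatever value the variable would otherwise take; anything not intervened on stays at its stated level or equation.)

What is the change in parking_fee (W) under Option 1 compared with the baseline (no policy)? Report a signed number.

Baseline:
  Q = 95
  G = 5
  A = 49 + 5·95 + 5 = 529
  W = 140 + 4·95 − 4·529 = -1596
Option 1 (G − 32, A − 5):
  Q = 95
  G = 5 − 32 = -27
  A = 49 + 5·95 + (-27) (−5 from intervention) = 492
  W = 140 + 4·95 − 4·492 = -1448
Change in W: -1448 − (-1596) = 148

148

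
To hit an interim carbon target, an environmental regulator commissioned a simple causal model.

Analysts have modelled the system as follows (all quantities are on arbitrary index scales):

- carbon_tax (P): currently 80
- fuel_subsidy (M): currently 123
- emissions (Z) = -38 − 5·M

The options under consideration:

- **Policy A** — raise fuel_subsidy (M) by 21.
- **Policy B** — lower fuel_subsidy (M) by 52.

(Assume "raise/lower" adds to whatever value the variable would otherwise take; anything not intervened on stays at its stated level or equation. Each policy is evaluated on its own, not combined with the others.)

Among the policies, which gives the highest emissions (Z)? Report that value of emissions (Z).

Policy A (M + 21):
  M = 123 + 21 = 144
  Z = -38 − 5·144 = -758
Policy B (M − 52):
  M = 123 − 52 = 71
  Z = -38 − 5·71 = -393
Comparing — Policy A: Z=-758, Policy B: Z=-393. Highest is -393 (Policy B).

-393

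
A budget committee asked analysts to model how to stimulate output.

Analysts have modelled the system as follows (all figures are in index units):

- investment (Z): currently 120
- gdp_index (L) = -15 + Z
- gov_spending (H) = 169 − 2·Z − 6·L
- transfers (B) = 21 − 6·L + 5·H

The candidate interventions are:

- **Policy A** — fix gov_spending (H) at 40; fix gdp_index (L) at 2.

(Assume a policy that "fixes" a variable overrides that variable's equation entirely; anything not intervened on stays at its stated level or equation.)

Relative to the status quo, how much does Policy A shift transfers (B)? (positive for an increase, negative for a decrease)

Baseline:
  Z = 120
  L = -15 + 120 = 105
  H = 169 − 2·120 − 6·105 = -701
  B = 21 − 6·105 + 5·(-701) = -4114
Policy A (H := 40, L := 2):
  Z = 120
  L = 2
  H = 40
  B = 21 − 6·2 + 5·40 = 209
Change in B: 209 − (-4114) = 4323

4323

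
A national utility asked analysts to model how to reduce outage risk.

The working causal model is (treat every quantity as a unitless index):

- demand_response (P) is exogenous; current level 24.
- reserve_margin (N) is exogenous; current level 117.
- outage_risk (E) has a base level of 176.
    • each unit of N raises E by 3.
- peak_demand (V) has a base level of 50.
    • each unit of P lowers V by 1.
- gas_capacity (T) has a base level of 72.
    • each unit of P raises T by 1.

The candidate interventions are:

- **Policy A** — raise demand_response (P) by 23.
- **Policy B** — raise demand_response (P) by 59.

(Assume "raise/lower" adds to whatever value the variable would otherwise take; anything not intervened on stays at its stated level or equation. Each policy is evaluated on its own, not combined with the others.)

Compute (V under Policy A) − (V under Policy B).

Policy A (P + 23):
  P = 24 + 23 = 47
  V = 50 − 47 = 3
Policy B (P + 59):
  P = 24 + 59 = 83
  V = 50 − 83 = -33
V: 3 − (-33) = 36

36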